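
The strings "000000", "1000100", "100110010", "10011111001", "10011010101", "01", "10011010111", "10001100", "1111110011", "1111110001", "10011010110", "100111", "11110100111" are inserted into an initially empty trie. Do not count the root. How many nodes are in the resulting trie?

55

Count nodes per top-level branch (shared prefixes stored once):
  '0'-branch (000000, 01): 7 nodes
  '1'-branch (1000100, 10001100, 100110010, 10011010101, 10011010110, 10011010111, 100111, 10011111001, 11110100111, 1111110001, 1111110011): 48 nodes
Sum: 55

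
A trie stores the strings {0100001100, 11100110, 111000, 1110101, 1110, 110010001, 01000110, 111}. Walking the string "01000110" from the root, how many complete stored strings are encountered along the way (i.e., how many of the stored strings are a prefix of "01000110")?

Traverse "01000110" character by character; count nodes along the way that are marked as word ends.
Prefixes of the query that are stored words: "01000110"
Count: 1

1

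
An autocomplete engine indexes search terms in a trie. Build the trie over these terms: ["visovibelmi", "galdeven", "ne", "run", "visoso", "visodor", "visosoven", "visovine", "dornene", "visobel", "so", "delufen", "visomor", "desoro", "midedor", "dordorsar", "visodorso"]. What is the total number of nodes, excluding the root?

74

Count nodes per top-level branch (shared prefixes stored once):
  'd'-branch (delufen, desoro, dordorsar, dornene): 23 nodes
  'g'-branch (galdeven): 8 nodes
  'm'-branch (midedor): 7 nodes
  'n'-branch (ne): 2 nodes
  'r'-branch (run): 3 nodes
  's'-branch (so): 2 nodes
  'v'-branch (visobel, visodor, visodorso, visomor, visoso, visosoven, visovibelmi, visovine): 29 nodes
Sum: 74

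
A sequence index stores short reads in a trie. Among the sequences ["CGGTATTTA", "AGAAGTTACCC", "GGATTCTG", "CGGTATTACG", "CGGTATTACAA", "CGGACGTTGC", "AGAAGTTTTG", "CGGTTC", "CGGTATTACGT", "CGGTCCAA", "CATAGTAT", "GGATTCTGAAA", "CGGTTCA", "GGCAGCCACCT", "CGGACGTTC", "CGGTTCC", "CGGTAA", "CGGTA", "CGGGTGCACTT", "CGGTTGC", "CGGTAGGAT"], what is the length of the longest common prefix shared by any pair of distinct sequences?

10

Equivalently: take the maximum, over all pairs, of their longest common prefix length.
e.g. "CGGTATTACG" and "CGGTATTACGT" share the prefix "CGGTATTACG" of length 10; no pair shares a longer one.
Longest shared-prefix length: 10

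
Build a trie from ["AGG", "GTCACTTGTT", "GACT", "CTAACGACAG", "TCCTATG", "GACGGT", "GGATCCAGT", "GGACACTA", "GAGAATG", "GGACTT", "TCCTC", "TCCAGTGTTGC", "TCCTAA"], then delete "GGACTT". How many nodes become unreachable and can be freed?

A node on "GGACTT"'s path can go only if nothing else ends at it or branches off below it.
The suffix "TT" (2 nodes) is used only by "GGACTT"; the node for "GGAC" still has the child "A", so pruning stops there.
Nodes removed: 2

2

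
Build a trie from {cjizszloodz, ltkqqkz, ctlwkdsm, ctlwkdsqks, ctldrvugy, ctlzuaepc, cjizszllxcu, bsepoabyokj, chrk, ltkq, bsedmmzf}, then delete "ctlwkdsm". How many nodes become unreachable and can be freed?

After clearing the end-marker at "ctlwkdsm", prune upward until reaching a node still needed by another word.
The suffix "m" (1 node) is used only by "ctlwkdsm"; the node for "ctlwkds" still has the child "q", so pruning stops there.
Nodes removed: 1

1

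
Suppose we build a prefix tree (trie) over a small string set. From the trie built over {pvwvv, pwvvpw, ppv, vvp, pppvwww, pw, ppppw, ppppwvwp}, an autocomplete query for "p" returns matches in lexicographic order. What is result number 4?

ppv

Words with prefix "p", in lexicographic order: "ppppw", "ppppwvwp", "pppvwww", "ppv", "pvwvv", "pw", "pwvvpw"
Position 4: ppv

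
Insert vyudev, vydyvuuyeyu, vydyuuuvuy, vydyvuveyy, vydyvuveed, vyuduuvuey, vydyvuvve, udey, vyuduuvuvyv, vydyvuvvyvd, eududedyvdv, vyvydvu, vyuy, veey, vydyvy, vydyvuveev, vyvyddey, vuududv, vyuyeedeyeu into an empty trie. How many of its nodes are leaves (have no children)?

18

A leaf is a node with no children — equivalently, the end of a word that is not a proper prefix of any other stored word.
Those words: "eududedyvdv", "udey", "veey", "vuududv", "vydyuuuvuy", "vydyvuuyeyu", "vydyvuveed", "vydyvuveev", "vydyvuveyy", "vydyvuvve", "vydyvuvvyvd", "vydyvy", "vyudev", "vyuduuvuey", "vyuduuvuvyv", "vyuyeedeyeu", "vyvyddey", "vyvydvu"
Leaf count: 18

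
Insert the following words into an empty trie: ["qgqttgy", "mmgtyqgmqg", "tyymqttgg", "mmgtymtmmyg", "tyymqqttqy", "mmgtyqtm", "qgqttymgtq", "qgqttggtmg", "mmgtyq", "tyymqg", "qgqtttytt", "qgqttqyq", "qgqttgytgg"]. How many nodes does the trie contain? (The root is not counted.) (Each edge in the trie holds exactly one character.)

59

For each word, the new-node count is its length minus the longest prefix already in the trie:
  "qgqttgy" → 7 new (q, g, q, t, t, g, y)
  "mmgtyqgmqg" → 10 new (m, m, g, t, y, q, g, m, q, g)
  "tyymqttgg" → 9 new (t, y, y, m, q, t, t, g, g)
  "mmgtymtmmyg" → prefix "mmgty" already present; 6 new (m, t, m, m, y, g)
  "tyymqqttqy" → prefix "tyymq" already present; 5 new (q, t, t, q, y)
  "mmgtyqtm" → prefix "mmgtyq" already present; 2 new (t, m)
  "qgqttymgtq" → prefix "qgqtt" already present; 5 new (y, m, g, t, q)
  "qgqttggtmg" → prefix "qgqttg" already present; 4 new (g, t, m, g)
  "mmgtyq" → prefix "mmgtyq" already present; 0 new (none)
  "tyymqg" → prefix "tyymq" already present; 1 new (g)
  "qgqtttytt" → prefix "qgqtt" already present; 4 new (t, y, t, t)
  "qgqttqyq" → prefix "qgqtt" already present; 3 new (q, y, q)
  "qgqttgytgg" → prefix "qgqttgy" already present; 3 new (t, g, g)
Total nodes = 7 + 10 + 9 + 6 + 5 + 2 + 5 + 4 + 0 + 1 + 4 + 3 + 3 = 59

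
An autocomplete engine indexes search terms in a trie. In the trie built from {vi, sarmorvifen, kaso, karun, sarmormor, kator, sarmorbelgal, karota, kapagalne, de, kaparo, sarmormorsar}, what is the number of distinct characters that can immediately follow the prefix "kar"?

Walk "kar" from the root, arriving at one node.
Distinct next characters after "kar": o, u.
That node has 2 child edges.

2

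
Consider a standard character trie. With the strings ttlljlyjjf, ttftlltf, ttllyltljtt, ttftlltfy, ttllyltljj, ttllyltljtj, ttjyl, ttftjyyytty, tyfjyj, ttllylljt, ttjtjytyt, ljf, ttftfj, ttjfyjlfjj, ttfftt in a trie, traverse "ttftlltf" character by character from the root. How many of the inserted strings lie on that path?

Traverse "ttftlltf" character by character; count nodes along the way that are marked as word ends.
Prefixes of the query that are stored words: "ttftlltf"
Count: 1

1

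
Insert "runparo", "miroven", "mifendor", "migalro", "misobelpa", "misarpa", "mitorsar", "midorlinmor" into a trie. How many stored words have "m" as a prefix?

Filter for entries beginning with "m":
Words under "m": midorlinmor, mifendor, migalro, miroven, misarpa, misobelpa, mitorsar
Count: 7

7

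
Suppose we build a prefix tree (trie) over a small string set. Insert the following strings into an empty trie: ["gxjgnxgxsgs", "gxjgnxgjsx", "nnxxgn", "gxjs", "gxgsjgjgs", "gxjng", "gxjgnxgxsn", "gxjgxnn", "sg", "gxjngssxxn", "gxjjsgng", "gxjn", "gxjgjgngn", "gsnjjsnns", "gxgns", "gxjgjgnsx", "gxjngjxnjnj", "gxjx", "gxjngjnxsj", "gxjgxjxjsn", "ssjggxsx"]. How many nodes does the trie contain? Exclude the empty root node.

Insert word by word; a character creates a node only if that edge doesn't already exist:
  "gxjgnxgxsgs" → 11 new (g, x, j, g, n, x, g, x, s, g, s)
  "gxjgnxgjsx" → prefix "gxjgnxg" already present; 3 new (j, s, x)
  "nnxxgn" → 6 new (n, n, x, x, g, n)
  "gxjs" → prefix "gxj" already present; 1 new (s)
  "gxgsjgjgs" → prefix "gx" already present; 7 new (g, s, j, g, j, g, s)
  "gxjng" → prefix "gxj" already present; 2 new (n, g)
  "gxjgnxgxsn" → prefix "gxjgnxgxs" already present; 1 new (n)
  "gxjgxnn" → prefix "gxjg" already present; 3 new (x, n, n)
  "sg" → 2 new (s, g)
  "gxjngssxxn" → prefix "gxjng" already present; 5 new (s, s, x, x, n)
  "gxjjsgng" → prefix "gxj" already present; 5 new (j, s, g, n, g)
  "gxjn" → prefix "gxjn" already present; 0 new (none)
  "gxjgjgngn" → prefix "gxjg" already present; 5 new (j, g, n, g, n)
  "gsnjjsnns" → prefix "g" already present; 8 new (s, n, j, j, s, n, n, s)
  "gxgns" → prefix "gxg" already present; 2 new (n, s)
  "gxjgjgnsx" → prefix "gxjgjgn" already present; 2 new (s, x)
  "gxjngjxnjnj" → prefix "gxjng" already present; 6 new (j, x, n, j, n, j)
  "gxjx" → prefix "gxj" already present; 1 new (x)
  "gxjngjnxsj" → prefix "gxjngj" already present; 4 new (n, x, s, j)
  "gxjgxjxjsn" → prefix "gxjgx" already present; 5 new (j, x, j, s, n)
  "ssjggxsx" → prefix "s" already present; 7 new (s, j, g, g, x, s, x)
Total nodes = 11 + 3 + 6 + 1 + 7 + 2 + 1 + 3 + 2 + 5 + 5 + 0 + 5 + 8 + 2 + 2 + 6 + 1 + 4 + 5 + 7 = 86

86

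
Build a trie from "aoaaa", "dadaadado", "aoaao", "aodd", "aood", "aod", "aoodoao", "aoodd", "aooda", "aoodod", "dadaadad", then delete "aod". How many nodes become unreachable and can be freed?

0

Walk "aod" from the leaf back toward the root, removing each node that no remaining word uses.
Every node on "aod" is still needed (e.g. by "aodd"), so nothing is freed.
Nodes removed: 0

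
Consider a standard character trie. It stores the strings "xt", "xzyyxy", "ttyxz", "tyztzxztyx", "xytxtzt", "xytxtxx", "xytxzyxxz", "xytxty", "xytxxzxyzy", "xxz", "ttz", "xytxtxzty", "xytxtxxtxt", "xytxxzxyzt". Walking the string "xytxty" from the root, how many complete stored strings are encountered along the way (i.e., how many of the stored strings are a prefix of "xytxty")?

1

Walk "xytxty" from the root; an end-of-word marker is hit whenever a stored word is a prefix of "xytxty".
Prefixes of the query that are stored words: "xytxty"
Count: 1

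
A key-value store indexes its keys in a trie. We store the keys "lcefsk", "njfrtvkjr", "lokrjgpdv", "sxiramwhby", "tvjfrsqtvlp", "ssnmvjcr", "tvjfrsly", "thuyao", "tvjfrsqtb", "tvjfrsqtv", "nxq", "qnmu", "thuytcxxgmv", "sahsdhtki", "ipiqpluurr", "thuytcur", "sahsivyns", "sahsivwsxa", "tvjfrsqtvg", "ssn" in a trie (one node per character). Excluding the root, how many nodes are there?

Count nodes per top-level branch (shared prefixes stored once):
  'i'-branch (ipiqpluurr): 10 nodes
  'l'-branch (lcefsk, lokrjgpdv): 14 nodes
  'n'-branch (njfrtvkjr, nxq): 11 nodes
  'q'-branch (qnmu): 4 nodes
  's'-branch (sahsdhtki, sahsivwsxa, sahsivyns, ssn, ssnmvjcr, sxiramwhby): 34 nodes
  't'-branch (thuyao, thuytcur, thuytcxxgmv, tvjfrsly, tvjfrsqtb, tvjfrsqtv, tvjfrsqtvg, tvjfrsqtvlp): 29 nodes
Sum: 102

102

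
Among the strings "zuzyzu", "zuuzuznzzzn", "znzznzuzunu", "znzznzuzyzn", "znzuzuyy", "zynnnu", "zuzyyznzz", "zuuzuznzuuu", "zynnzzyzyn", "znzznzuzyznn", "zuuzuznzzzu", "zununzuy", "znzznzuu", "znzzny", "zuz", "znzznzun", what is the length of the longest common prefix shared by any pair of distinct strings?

11

Equivalently: take the maximum, over all pairs, of their longest common prefix length.
"znzznzuzyzn" and "znzznzuzyznn" agree on "znzznzuzyzn" (11 characters) before diverging; nothing deeper is shared.
Longest shared-prefix length: 11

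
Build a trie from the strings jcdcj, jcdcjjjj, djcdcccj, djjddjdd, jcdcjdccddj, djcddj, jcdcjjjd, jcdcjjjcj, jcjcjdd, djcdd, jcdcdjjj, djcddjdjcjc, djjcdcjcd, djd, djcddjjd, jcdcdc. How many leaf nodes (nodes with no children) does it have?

A leaf is a node with no children — equivalently, the end of a word that is not a proper prefix of any other stored word.
Those words: "djcdcccj", "djcddjdjcjc", "djcddjjd", "djd", "djjcdcjcd", "djjddjdd", "jcdcdc", "jcdcdjjj", "jcdcjdccddj", "jcdcjjjcj", "jcdcjjjd", "jcdcjjjj", "jcjcjdd"
Leaf count: 13

13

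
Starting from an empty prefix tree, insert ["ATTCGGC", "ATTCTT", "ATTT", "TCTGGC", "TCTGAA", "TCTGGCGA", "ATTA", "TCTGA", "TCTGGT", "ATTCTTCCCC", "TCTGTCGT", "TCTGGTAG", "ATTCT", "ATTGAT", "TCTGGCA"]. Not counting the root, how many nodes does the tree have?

36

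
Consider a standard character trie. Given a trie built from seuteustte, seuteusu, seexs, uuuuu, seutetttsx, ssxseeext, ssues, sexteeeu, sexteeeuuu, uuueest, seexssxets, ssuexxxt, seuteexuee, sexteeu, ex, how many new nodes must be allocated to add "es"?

Walking "es" from the root, the first 1 characters ("e") follow existing edges; "s" is the first miss.
Each of the 1 remaining characters creates one node.

1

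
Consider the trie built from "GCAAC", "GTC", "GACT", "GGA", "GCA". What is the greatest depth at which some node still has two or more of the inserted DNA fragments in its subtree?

Look for the deepest trie node that still has at least two words in its subtree.
"GCA" and "GCAAC" agree on "GCA" (3 characters) before diverging; nothing deeper is shared.
Longest shared-prefix length: 3

3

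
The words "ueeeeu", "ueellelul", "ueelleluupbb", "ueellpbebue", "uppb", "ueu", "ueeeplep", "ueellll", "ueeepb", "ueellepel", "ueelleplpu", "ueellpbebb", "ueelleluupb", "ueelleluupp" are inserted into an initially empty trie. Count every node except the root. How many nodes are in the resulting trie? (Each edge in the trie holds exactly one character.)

Count nodes per top-level branch (shared prefixes stored once):
  'u'-branch (ueeeeu, ueeepb, ueeeplep, ueellelul, ueelleluupb, ueelleluupbb, ueelleluupp, ueellepel, ueelleplpu, ueellll, ueellpbebb, ueellpbebue, ueu, uppb): 41 nodes
Sum: 41

41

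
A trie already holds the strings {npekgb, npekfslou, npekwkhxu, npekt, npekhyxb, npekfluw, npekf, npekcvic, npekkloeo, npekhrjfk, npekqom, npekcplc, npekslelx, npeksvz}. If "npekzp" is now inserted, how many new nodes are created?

"npek" is already a path in the trie; the remaining "zp" must be added.
New nodes needed: |"npekzp"| − 4 = 6 − 4 = 2.

2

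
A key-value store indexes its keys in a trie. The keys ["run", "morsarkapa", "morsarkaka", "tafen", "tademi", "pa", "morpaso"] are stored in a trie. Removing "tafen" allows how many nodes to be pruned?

3

Walk "tafen" from the leaf back toward the root, removing each node that no remaining word uses.
The suffix "fen" (3 nodes) is used only by "tafen"; the node for "ta" still has the child "d", so pruning stops there.
Nodes removed: 3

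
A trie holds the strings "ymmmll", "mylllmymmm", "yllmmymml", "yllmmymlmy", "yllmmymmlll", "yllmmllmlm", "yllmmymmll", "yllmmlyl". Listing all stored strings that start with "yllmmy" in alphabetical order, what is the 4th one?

yllmmymmlll

Filter for "yllmmy…" and sort: "yllmmymlmy", "yllmmymml", "yllmmymmll", "yllmmymmlll"
Position 4: yllmmymmlll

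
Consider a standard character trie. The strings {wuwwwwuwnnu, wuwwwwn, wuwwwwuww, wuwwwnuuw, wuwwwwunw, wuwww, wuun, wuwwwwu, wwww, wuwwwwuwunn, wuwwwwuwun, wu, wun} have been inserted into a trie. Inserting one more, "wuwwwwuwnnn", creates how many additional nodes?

The longest prefix of "wuwwwwuwnnn" already in the trie is "wuwwwwuwnn" (length 10).
Each of the 1 remaining characters creates one node.

1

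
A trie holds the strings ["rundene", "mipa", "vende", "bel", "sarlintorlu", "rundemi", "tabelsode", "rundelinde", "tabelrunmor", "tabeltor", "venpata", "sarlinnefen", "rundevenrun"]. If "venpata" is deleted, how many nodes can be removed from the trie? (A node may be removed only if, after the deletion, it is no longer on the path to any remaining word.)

A node on "venpata"'s path can go only if nothing else ends at it or branches off below it.
The suffix "pata" (4 nodes) is used only by "venpata"; the node for "ven" still has the child "d", so pruning stops there.
Nodes removed: 4

4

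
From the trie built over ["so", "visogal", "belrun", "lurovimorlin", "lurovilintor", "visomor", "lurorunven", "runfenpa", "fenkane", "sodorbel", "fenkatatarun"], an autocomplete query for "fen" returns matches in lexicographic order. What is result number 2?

fenkatatarun

Filter for "fen…" and sort: "fenkane", "fenkatatarun"
Position 2: fenkatatarun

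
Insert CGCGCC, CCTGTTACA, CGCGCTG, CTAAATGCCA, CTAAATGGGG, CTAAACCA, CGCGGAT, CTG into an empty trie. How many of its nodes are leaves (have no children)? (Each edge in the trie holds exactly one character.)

8

Leaves are exactly the stored words that no other stored word extends.
Those words: "CCTGTTACA", "CGCGCC", "CGCGCTG", "CGCGGAT", "CTAAACCA", "CTAAATGCCA", "CTAAATGGGG", "CTG"
Leaf count: 8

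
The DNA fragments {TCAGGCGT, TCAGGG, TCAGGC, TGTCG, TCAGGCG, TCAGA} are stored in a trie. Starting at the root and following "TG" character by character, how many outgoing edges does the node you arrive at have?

The children of the "TG" node are the distinct next characters among strings starting with "TG".
Distinct next characters after "TG": T.
That node has 1 child edge.

1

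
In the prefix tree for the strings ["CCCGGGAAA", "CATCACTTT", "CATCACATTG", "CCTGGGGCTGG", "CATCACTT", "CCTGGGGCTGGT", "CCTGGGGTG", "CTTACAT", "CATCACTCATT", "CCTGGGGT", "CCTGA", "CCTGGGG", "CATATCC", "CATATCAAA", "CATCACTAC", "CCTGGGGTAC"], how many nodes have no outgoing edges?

12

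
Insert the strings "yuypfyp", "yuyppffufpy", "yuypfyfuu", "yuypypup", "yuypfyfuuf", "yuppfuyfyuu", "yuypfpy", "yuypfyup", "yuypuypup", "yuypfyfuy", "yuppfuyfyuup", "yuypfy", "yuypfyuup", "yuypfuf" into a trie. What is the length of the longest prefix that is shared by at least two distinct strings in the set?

The deepest shared node is where two words last agree before diverging.
"yuppfuyfyuu" and "yuppfuyfyuup" agree on "yuppfuyfyuu" (11 characters) before diverging; nothing deeper is shared.
Longest shared-prefix length: 11

11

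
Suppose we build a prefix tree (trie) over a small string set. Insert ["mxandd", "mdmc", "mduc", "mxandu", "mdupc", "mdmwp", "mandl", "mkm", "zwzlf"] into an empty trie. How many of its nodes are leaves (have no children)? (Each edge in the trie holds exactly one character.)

9

A leaf is a node with no children — equivalently, the end of a word that is not a proper prefix of any other stored word.
Those words: "mandl", "mdmc", "mdmwp", "mduc", "mdupc", "mkm", "mxandd", "mxandu", "zwzlf"
Leaf count: 9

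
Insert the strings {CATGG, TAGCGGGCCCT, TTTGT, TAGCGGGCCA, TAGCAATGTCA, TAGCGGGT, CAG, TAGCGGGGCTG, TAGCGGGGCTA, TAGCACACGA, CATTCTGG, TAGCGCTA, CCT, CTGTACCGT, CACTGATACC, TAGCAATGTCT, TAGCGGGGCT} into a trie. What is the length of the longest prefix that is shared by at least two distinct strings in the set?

10

The deepest shared node is where two words last agree before diverging.
e.g. "TAGCAATGTCA" and "TAGCAATGTCT" share the prefix "TAGCAATGTC" of length 10; no pair shares a longer one.
Longest shared-prefix length: 10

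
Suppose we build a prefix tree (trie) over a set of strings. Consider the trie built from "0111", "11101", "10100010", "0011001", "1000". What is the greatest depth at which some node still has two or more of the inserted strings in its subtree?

2

Equivalently: take the maximum, over all pairs, of their longest common prefix length.
e.g. "1000" and "10100010" share the prefix "10" of length 2; no pair shares a longer one.
Longest shared-prefix length: 2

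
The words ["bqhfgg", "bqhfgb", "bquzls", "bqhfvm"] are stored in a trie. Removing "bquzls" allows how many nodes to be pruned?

After clearing the end-marker at "bquzls", prune upward until reaching a node still needed by another word.
The suffix "uzls" (4 nodes) is used only by "bquzls"; the node for "bq" still has the child "h", so pruning stops there.
Nodes removed: 4

4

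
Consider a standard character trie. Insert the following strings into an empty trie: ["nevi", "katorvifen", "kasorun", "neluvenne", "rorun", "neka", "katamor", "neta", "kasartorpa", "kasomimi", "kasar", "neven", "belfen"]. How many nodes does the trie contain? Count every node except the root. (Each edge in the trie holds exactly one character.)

58

For each word, the new-node count is its length minus the longest prefix already in the trie:
  "nevi" → 4 new (n, e, v, i)
  "katorvifen" → 10 new (k, a, t, o, r, v, i, f, e, n)
  "kasorun" → prefix "ka" already present; 5 new (s, o, r, u, n)
  "neluvenne" → prefix "ne" already present; 7 new (l, u, v, e, n, n, e)
  "rorun" → 5 new (r, o, r, u, n)
  "neka" → prefix "ne" already present; 2 new (k, a)
  "katamor" → prefix "kat" already present; 4 new (a, m, o, r)
  "neta" → prefix "ne" already present; 2 new (t, a)
  "kasartorpa" → prefix "kas" already present; 7 new (a, r, t, o, r, p, a)
  "kasomimi" → prefix "kaso" already present; 4 new (m, i, m, i)
  "kasar" → prefix "kasar" already present; 0 new (none)
  "neven" → prefix "nev" already present; 2 new (e, n)
  "belfen" → 6 new (b, e, l, f, e, n)
Total nodes = 4 + 10 + 5 + 7 + 5 + 2 + 4 + 2 + 7 + 4 + 0 + 2 + 6 = 58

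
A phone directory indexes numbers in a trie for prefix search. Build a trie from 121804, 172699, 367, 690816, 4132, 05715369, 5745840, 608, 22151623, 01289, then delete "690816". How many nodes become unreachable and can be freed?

5

Walk "690816" from the leaf back toward the root, removing each node that no remaining word uses.
The suffix "90816" (5 nodes) is used only by "690816"; the node for "6" still has the child "0", so pruning stops there.
Nodes removed: 5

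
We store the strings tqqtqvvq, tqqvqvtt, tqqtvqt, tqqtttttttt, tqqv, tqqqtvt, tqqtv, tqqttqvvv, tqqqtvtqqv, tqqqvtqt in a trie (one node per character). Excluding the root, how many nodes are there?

38

Trie structure (* marks end of a word):
(root)
└─ t
   └─ q
      └─ q
         ├─ q
         │  ├─ t
         │  │  └─ v
         │  │     └─ t *
         │  │        └─ q
         │  │           └─ q
         │  │              └─ v *
         │  └─ v
         │     └─ t
         │        └─ q
         │           └─ t *
         ├─ t
         │  ├─ q
         │  │  └─ v
         │  │     └─ v
         │  │        └─ q *
         │  ├─ t
         │  │  ├─ q
         │  │  │  └─ v
         │  │  │     └─ v
         │  │  │        └─ v *
         │  │  └─ t
         │  │     └─ t
         │  │        └─ t
         │  │           └─ t
         │  │              └─ t
         │  │                 └─ t *
         │  └─ v *
         │     └─ q
         │        └─ t *
         └─ v *
            └─ q
               └─ v
                  └─ t
                     └─ t *
Counting every labelled node above: 38.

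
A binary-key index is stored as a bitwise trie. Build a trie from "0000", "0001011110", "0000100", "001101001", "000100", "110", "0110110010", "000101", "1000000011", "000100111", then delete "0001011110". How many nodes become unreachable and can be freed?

4

After clearing the end-marker at "0001011110", prune upward until reaching a node still needed by another word.
The suffix "1110" (4 nodes) is used only by "0001011110"; "000101" is itself a stored word, so pruning stops there.
Nodes removed: 4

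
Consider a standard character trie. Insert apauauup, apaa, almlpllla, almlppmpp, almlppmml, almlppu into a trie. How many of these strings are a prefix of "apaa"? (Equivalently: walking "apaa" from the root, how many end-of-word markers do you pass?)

1

Traverse "apaa" character by character; count nodes along the way that are marked as word ends.
Prefixes of the query that are stored words: "apaa"
Count: 1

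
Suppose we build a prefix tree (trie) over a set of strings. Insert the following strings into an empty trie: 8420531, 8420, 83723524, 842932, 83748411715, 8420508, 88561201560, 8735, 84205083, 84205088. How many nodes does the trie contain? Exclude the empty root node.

42

Insert word by word; a character creates a node only if that edge doesn't already exist:
  "8420531" → 7 new (8, 4, 2, 0, 5, 3, 1)
  "8420" → prefix "8420" already present; 0 new (none)
  "83723524" → prefix "8" already present; 7 new (3, 7, 2, 3, 5, 2, 4)
  "842932" → prefix "842" already present; 3 new (9, 3, 2)
  "83748411715" → prefix "837" already present; 8 new (4, 8, 4, 1, 1, 7, 1, 5)
  "8420508" → prefix "84205" already present; 2 new (0, 8)
  "88561201560" → prefix "8" already present; 10 new (8, 5, 6, 1, 2, 0, 1, 5, 6, 0)
  "8735" → prefix "8" already present; 3 new (7, 3, 5)
  "84205083" → prefix "8420508" already present; 1 new (3)
  "84205088" → prefix "8420508" already present; 1 new (8)
Total nodes = 7 + 0 + 7 + 3 + 8 + 2 + 10 + 3 + 1 + 1 = 42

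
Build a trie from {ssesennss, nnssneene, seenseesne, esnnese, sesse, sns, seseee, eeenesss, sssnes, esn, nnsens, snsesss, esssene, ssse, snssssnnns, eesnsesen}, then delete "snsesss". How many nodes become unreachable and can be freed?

4

A node on "snsesss"'s path can go only if nothing else ends at it or branches off below it.
The suffix "esss" (4 nodes) is used only by "snsesss"; the node for "sns" still has the child "s", so pruning stops there.
Nodes removed: 4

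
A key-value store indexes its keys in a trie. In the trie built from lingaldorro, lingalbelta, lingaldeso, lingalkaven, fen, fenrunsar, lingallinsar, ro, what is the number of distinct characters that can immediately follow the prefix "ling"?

1

Follow the path "ling" to its node, then look at its outgoing edges.
Distinct next characters after "ling": a.
That node has 1 child edge.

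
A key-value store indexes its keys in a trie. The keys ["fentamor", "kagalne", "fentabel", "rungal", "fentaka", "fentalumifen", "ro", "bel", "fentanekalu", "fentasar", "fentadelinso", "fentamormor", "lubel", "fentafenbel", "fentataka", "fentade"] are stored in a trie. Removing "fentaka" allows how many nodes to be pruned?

2

A node on "fentaka"'s path can go only if nothing else ends at it or branches off below it.
The suffix "ka" (2 nodes) is used only by "fentaka"; the node for "fenta" still has the child "m", so pruning stops there.
Nodes removed: 2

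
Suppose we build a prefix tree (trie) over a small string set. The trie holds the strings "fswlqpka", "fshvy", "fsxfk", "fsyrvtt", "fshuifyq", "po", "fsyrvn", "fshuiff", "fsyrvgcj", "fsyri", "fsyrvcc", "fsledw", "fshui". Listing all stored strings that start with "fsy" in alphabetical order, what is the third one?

fsyrvgcj

DFS of the "fsy" subtree visits, in order: "fsyri", "fsyrvcc", "fsyrvgcj", "fsyrvn", "fsyrvtt"
Position 3: fsyrvgcj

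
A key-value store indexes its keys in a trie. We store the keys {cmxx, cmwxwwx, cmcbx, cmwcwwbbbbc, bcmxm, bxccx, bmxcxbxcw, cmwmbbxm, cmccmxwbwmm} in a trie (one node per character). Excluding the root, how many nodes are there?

50

Insert word by word; a character creates a node only if that edge doesn't already exist:
  "cmxx" → 4 new (c, m, x, x)
  "cmwxwwx" → prefix "cm" already present; 5 new (w, x, w, w, x)
  "cmcbx" → prefix "cm" already present; 3 new (c, b, x)
  "cmwcwwbbbbc" → prefix "cmw" already present; 8 new (c, w, w, b, b, b, b, c)
  "bcmxm" → 5 new (b, c, m, x, m)
  "bxccx" → prefix "b" already present; 4 new (x, c, c, x)
  "bmxcxbxcw" → prefix "b" already present; 8 new (m, x, c, x, b, x, c, w)
  "cmwmbbxm" → prefix "cmw" already present; 5 new (m, b, b, x, m)
  "cmccmxwbwmm" → prefix "cmc" already present; 8 new (c, m, x, w, b, w, m, m)
Total nodes = 4 + 5 + 3 + 8 + 5 + 4 + 8 + 5 + 8 = 50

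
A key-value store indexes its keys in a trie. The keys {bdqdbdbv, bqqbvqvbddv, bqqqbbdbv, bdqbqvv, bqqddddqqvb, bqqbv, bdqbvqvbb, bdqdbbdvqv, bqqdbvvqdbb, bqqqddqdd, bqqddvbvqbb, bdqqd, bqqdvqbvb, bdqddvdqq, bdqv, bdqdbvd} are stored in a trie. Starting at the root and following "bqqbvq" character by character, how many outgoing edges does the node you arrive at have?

1

The children of the "bqqbvq" node are the distinct next characters among strings starting with "bqqbvq".
Characters that immediately follow "bqqbvq" among the stored strings: {v}.
That node has 1 child edge.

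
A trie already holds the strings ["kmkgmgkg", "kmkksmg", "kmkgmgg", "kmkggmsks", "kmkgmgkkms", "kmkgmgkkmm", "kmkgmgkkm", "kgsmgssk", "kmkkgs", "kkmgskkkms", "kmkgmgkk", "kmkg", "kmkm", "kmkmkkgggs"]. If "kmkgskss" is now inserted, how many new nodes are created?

4

The longest prefix of "kmkgskss" already in the trie is "kmkg" (length 4).
Each of the 4 remaining characters creates one node.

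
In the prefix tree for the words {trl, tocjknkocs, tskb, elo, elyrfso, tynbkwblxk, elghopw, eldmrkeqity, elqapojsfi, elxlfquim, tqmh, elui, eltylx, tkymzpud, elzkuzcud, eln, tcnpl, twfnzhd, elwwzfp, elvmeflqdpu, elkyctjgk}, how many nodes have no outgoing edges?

Leaves are exactly the stored words that no other stored word extends.
Those words: "eldmrkeqity", "elghopw", "elkyctjgk", "eln", "elo", "elqapojsfi", "eltylx", "elui", "elvmeflqdpu", "elwwzfp", "elxlfquim", "elyrfso", "elzkuzcud", "tcnpl", "tkymzpud", "tocjknkocs", "tqmh", "trl", "tskb", "twfnzhd", "tynbkwblxk"
Leaf count: 21

21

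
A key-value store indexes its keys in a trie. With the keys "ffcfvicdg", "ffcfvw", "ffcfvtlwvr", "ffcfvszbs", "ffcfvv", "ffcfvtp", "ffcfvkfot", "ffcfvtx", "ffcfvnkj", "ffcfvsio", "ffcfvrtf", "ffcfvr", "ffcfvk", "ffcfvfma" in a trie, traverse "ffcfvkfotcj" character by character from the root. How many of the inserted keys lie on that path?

Walk "ffcfvkfotcj" from the root; an end-of-word marker is hit whenever a stored word is a prefix of "ffcfvkfotcj".
Prefixes of the query that are stored words: "ffcfvk", "ffcfvkfot"
Count: 2

2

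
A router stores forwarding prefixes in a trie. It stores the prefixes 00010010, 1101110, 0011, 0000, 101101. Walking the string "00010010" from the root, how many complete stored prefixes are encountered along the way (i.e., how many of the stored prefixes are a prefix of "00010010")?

Traverse "00010010" character by character; count nodes along the way that are marked as word ends.
Prefixes of the query that are stored words: "00010010"
Count: 1

1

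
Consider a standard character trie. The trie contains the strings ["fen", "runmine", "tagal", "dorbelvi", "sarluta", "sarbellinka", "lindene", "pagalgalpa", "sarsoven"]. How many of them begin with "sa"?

Walk to "sa"; the words in its subtree are exactly those with that prefix.
Words under "sa": sarbellinka, sarluta, sarsoven
Count: 3

3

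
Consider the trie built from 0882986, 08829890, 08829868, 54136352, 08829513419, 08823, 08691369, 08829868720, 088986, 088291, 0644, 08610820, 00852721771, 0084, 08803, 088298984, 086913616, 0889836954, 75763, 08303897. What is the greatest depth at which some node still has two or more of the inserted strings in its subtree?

8

The deepest shared node is where two words last agree before diverging.
e.g. "08829868" and "08829868720" share the prefix "08829868" of length 8; no pair shares a longer one.
Longest shared-prefix length: 8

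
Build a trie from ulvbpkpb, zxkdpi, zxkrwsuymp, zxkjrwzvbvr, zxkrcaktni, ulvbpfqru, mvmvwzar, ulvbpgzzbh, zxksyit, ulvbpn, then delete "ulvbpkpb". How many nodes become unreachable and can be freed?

A node on "ulvbpkpb"'s path can go only if nothing else ends at it or branches off below it.
The suffix "kpb" (3 nodes) is used only by "ulvbpkpb"; the node for "ulvbp" still has the child "f", so pruning stops there.
Nodes removed: 3

3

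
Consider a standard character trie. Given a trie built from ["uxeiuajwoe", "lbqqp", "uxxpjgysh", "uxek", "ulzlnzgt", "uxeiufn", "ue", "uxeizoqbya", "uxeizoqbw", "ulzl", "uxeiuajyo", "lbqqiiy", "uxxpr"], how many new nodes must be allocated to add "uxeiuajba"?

The longest prefix of "uxeiuajba" already in the trie is "uxeiuaj" (length 7).
New nodes needed: |"uxeiuajba"| − 7 = 9 − 7 = 2.

2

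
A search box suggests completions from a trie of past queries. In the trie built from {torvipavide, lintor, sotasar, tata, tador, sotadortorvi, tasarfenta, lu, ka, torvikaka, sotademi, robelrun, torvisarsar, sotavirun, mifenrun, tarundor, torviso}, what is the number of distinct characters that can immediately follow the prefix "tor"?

1

Follow the path "tor" to its node, then look at its outgoing edges.
Characters that immediately follow "tor" among the stored strings: {v}.
That node has 1 child edge.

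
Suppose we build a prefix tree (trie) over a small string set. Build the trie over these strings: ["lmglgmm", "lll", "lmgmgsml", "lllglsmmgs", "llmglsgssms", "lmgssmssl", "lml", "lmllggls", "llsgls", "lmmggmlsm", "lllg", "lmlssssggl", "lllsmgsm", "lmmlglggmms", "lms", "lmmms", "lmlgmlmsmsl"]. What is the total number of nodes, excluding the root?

Insert word by word; a character creates a node only if that edge doesn't already exist:
  "lmglgmm" → 7 new (l, m, g, l, g, m, m)
  "lll" → prefix "l" already present; 2 new (l, l)
  "lmgmgsml" → prefix "lmg" already present; 5 new (m, g, s, m, l)
  "lllglsmmgs" → prefix "lll" already present; 7 new (g, l, s, m, m, g, s)
  "llmglsgssms" → prefix "ll" already present; 9 new (m, g, l, s, g, s, s, m, s)
  "lmgssmssl" → prefix "lmg" already present; 6 new (s, s, m, s, s, l)
  "lml" → prefix "lm" already present; 1 new (l)
  "lmllggls" → prefix "lml" already present; 5 new (l, g, g, l, s)
  "llsgls" → prefix "ll" already present; 4 new (s, g, l, s)
  "lmmggmlsm" → prefix "lm" already present; 7 new (m, g, g, m, l, s, m)
  "lllg" → prefix "lllg" already present; 0 new (none)
  "lmlssssggl" → prefix "lml" already present; 7 new (s, s, s, s, g, g, l)
  "lllsmgsm" → prefix "lll" already present; 5 new (s, m, g, s, m)
  "lmmlglggmms" → prefix "lmm" already present; 8 new (l, g, l, g, g, m, m, s)
  "lms" → prefix "lm" already present; 1 new (s)
  "lmmms" → prefix "lmm" already present; 2 new (m, s)
  "lmlgmlmsmsl" → prefix "lml" already present; 8 new (g, m, l, m, s, m, s, l)
Total nodes = 7 + 2 + 5 + 7 + 9 + 6 + 1 + 5 + 4 + 7 + 0 + 7 + 5 + 8 + 1 + 2 + 8 = 84

84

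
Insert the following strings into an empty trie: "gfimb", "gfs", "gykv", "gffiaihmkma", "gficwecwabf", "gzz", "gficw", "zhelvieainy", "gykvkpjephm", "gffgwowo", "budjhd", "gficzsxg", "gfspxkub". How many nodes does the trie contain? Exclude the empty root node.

66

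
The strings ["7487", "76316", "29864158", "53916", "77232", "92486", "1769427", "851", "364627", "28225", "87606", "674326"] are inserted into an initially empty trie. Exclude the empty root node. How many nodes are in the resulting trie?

60

Count nodes per top-level branch (shared prefixes stored once):
  '1'-branch (1769427): 7 nodes
  '2'-branch (28225, 29864158): 12 nodes
  '3'-branch (364627): 6 nodes
  '5'-branch (53916): 5 nodes
  '6'-branch (674326): 6 nodes
  '7'-branch (7487, 76316, 77232): 12 nodes
  '8'-branch (851, 87606): 7 nodes
  '9'-branch (92486): 5 nodes
Sum: 60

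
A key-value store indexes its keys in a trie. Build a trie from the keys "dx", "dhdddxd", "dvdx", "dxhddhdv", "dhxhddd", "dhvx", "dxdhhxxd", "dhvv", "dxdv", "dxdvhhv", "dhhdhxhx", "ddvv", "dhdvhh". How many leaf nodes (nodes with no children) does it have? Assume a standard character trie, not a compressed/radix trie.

Leaves are exactly the stored words that no other stored word extends.
Those words: "ddvv", "dhdddxd", "dhdvhh", "dhhdhxhx", "dhvv", "dhvx", "dhxhddd", "dvdx", "dxdhhxxd", "dxdvhhv", "dxhddhdv"
Leaf count: 11

11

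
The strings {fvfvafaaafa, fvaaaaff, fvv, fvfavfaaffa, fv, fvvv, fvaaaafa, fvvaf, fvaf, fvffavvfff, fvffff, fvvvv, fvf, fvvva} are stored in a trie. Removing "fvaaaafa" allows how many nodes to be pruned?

1

Walk "fvaaaafa" from the leaf back toward the root, removing each node that no remaining word uses.
The suffix "a" (1 node) is used only by "fvaaaafa"; the node for "fvaaaaf" still has the child "f", so pruning stops there.
Nodes removed: 1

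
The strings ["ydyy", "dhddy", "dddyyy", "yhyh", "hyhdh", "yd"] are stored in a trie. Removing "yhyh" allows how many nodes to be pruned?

3

After clearing the end-marker at "yhyh", prune upward until reaching a node still needed by another word.
The suffix "hyh" (3 nodes) is used only by "yhyh"; the node for "y" still has the child "d", so pruning stops there.
Nodes removed: 3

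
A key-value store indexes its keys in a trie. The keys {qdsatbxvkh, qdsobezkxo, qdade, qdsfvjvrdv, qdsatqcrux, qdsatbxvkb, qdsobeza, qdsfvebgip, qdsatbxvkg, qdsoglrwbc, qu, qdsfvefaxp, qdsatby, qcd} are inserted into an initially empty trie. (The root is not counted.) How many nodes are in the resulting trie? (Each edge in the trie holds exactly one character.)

For each word, the new-node count is its length minus the longest prefix already in the trie:
  "qdsatbxvkh" → 10 new (q, d, s, a, t, b, x, v, k, h)
  "qdsobezkxo" → prefix "qds" already present; 7 new (o, b, e, z, k, x, o)
  "qdade" → prefix "qd" already present; 3 new (a, d, e)
  "qdsfvjvrdv" → prefix "qds" already present; 7 new (f, v, j, v, r, d, v)
  "qdsatqcrux" → prefix "qdsat" already present; 5 new (q, c, r, u, x)
  "qdsatbxvkb" → prefix "qdsatbxvk" already present; 1 new (b)
  "qdsobeza" → prefix "qdsobez" already present; 1 new (a)
  "qdsfvebgip" → prefix "qdsfv" already present; 5 new (e, b, g, i, p)
  "qdsatbxvkg" → prefix "qdsatbxvk" already present; 1 new (g)
  "qdsoglrwbc" → prefix "qdso" already present; 6 new (g, l, r, w, b, c)
  "qu" → prefix "q" already present; 1 new (u)
  "qdsfvefaxp" → prefix "qdsfve" already present; 4 new (f, a, x, p)
  "qdsatby" → prefix "qdsatb" already present; 1 new (y)
  "qcd" → prefix "q" already present; 2 new (c, d)
Total nodes = 10 + 7 + 3 + 7 + 5 + 1 + 1 + 5 + 1 + 6 + 1 + 4 + 1 + 2 = 54

54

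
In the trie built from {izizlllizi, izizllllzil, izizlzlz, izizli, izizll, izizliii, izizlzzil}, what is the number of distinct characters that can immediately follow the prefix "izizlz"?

Walk "izizlz" from the root, arriving at one node.
Distinct next characters after "izizlz": l, z.
That node has 2 child edges.

2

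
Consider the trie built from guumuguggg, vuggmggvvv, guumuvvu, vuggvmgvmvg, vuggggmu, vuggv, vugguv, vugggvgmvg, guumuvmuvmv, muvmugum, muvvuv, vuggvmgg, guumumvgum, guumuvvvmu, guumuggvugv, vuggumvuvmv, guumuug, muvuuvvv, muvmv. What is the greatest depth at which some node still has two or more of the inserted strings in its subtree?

7

Look for the deepest trie node that still has at least two words in its subtree.
"guumuvvu" and "guumuvvvmu" agree on "guumuvv" (7 characters) before diverging; nothing deeper is shared.
Longest shared-prefix length: 7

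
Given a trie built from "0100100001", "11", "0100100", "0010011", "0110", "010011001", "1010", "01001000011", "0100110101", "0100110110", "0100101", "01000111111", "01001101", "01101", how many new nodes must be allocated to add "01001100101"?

"010011001" is already a path in the trie; the remaining "01" must be added.
New nodes needed: |"01001100101"| − 9 = 11 − 9 = 2.

2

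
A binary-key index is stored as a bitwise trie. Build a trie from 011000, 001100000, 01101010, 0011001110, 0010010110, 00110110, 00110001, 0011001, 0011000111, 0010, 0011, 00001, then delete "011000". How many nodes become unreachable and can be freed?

2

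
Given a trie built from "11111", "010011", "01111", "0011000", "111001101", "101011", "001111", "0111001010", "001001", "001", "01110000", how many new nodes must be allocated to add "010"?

"010" is already a full path in the trie; only an end-marker is added.
No new nodes are needed: 0.

0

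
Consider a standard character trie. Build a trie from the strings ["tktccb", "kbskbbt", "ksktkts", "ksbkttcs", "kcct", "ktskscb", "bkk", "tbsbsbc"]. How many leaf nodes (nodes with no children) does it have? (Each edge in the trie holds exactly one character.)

A leaf is a node with no children — equivalently, the end of a word that is not a proper prefix of any other stored word.
Those words: "bkk", "kbskbbt", "kcct", "ksbkttcs", "ksktkts", "ktskscb", "tbsbsbc", "tktccb"
Leaf count: 8

8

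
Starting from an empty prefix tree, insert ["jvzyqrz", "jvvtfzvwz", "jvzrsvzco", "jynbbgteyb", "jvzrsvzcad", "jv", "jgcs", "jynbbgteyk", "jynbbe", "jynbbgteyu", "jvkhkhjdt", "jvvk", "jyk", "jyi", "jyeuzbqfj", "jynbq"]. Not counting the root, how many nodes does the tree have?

Count nodes per top-level branch (shared prefixes stored once):
  'j'-branch (jgcs, jv, jvkhkhjdt, jvvk, jvvtfzvwz, jvzrsvzcad, jvzrsvzco, jvzyqrz, jyeuzbqfj, jyi, jyk, jynbbe, jynbbgteyb, jynbbgteyk, jynbbgteyu, jynbq): 55 nodes
Sum: 55

55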